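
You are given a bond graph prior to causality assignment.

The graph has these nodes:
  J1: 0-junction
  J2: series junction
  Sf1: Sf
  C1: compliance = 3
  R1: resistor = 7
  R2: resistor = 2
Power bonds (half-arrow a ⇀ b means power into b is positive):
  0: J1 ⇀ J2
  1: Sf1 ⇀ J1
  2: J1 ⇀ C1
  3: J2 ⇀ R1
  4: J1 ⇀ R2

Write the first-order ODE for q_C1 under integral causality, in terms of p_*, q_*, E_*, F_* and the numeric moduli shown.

b1 stroke→Sf1  (source Sf1 imposes f)
b2 stroke→J1  (C1: C, integral causality)
b0 stroke→J2  (J1 effort already set via bond 2)
b4 stroke→R2  (J1: bond 2 brought effort, rest push out)
b3 stroke→R1  (only one flow-in slot at J2)

dq_C1/dt = F_Sf1 - 3*q_C1/14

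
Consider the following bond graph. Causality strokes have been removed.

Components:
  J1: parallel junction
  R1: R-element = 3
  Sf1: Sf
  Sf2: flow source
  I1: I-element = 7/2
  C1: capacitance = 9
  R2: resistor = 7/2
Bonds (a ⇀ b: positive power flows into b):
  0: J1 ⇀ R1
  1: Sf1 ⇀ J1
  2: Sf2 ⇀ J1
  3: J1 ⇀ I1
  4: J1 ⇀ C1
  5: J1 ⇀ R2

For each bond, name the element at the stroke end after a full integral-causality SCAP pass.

b0 stroke→R1
b1 stroke→Sf1
b2 stroke→Sf2
b3 stroke→I1
b4 stroke→J1
b5 stroke→R2

bond 1 stroke at Sf1  (Sf1: flow source, stroke at near end)
bond 2 stroke at Sf2  (Sf2 fixes flow; stroke at Sf2)
bond 3 stroke at I1  (I1: I, integral causality)
bond 4 stroke at J1  (C1 outputs effort q/C1)
bond 0 stroke at R1  (0-jn J1 has e-setter on 4)
bond 5 stroke at R2  (J1: bond 4 brought effort, rest push out)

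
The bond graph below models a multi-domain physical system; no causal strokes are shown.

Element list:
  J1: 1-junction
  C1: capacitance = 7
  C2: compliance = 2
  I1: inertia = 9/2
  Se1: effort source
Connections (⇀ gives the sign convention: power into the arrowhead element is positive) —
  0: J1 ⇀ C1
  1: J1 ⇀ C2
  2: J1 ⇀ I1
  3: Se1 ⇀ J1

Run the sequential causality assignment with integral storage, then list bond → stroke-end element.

#3 stroke→J1  (Se1 (Se) sets effort on bond)
#0 stroke→J1  (C1 outputs effort q/C1)
#1 stroke→J1  (C2: C, integral causality)
#2 stroke→I1  (J1: last free bond brings flow in)

β0 stroke→J1
β1 stroke→J1
β2 stroke→I1
β3 stroke→J1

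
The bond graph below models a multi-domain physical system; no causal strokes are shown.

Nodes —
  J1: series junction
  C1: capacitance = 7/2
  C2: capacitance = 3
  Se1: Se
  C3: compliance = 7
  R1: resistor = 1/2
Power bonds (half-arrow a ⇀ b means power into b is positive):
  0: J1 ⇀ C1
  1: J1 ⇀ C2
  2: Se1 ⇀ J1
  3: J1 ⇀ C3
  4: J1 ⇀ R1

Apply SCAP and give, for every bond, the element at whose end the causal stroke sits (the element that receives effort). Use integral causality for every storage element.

#2 stroke at J1  (Se1 (Se) sets effort on bond)
#0 stroke at J1  (C1: C, integral causality)
#1 stroke at J1  (C2: C, integral causality)
#3 stroke at J1  (C3: C, integral causality)
#4 stroke at R1  (closing 1-jn rule on J1)

#0 |J1
#1 |J1
#2 |J1
#3 |J1
#4 |R1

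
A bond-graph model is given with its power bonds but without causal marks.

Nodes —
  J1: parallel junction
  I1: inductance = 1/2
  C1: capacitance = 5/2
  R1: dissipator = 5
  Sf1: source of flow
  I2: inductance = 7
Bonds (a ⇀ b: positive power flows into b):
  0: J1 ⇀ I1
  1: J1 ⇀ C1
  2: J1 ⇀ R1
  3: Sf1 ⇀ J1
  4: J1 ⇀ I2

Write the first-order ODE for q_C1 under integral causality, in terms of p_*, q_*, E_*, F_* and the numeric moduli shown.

dq_C1/dt = F_Sf1 - 2*p_I1 - p_I2/7 - 2*q_C1/25

#3 stroke→Sf1  (source Sf1 imposes f)
#0 stroke→I1  (I1 outputs flow p/I1)
#1 stroke→J1  (prefer integral on C1)
#2 stroke→R1  (J1: bond 1 brought effort, rest push out)
#4 stroke→I2  (J1: bond 1 brought effort, rest push out)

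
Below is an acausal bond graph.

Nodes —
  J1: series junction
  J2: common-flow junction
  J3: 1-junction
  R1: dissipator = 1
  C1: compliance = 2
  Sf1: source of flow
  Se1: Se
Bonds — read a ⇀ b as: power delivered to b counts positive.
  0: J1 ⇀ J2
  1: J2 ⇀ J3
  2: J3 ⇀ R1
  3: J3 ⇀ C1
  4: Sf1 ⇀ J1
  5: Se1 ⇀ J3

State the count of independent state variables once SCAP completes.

b4 |Sf1  (Sf1: flow source, stroke at near end)
b5 |J3  (Se1 fixes effort; stroke away)
b0 |J1  (J1: bond 4 brought flow, rest push out)
b1 |J2  (J2 flow already set via bond 0)
b2 |J3  (common-f at J3 fixed by 1)
b3 |J3  (common-f at J3 fixed by 1)

1  (C1 all integral)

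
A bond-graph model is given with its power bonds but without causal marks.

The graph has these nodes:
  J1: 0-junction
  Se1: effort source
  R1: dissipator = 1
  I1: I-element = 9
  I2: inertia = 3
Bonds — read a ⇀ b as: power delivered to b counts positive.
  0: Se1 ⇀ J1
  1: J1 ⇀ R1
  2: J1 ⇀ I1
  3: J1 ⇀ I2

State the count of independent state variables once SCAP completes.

2  (I1, I2 all integral)

b0 |J1  (Se1 (Se) sets effort on bond)
b1 |R1  (common-e at J1 fixed by 0)
b2 |I1  (0-jn J1 has e-setter on 0)
b3 |I2  (0-jn J1 has e-setter on 0)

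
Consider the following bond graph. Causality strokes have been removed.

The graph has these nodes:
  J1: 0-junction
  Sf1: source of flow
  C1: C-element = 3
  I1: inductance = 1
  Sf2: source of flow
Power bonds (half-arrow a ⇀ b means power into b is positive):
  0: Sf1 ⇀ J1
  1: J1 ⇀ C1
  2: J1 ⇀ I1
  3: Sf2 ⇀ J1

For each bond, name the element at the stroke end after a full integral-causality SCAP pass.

β0 →Sf1  (source Sf1 imposes f)
β3 →Sf2  (Sf2 (Sf) sets flow on bond)
β1 →J1  (C1: C, integral causality)
β2 →I1  (J1: bond 1 brought effort, rest push out)

#0 stroke→Sf1
#1 stroke→J1
#2 stroke→I1
#3 stroke→Sf2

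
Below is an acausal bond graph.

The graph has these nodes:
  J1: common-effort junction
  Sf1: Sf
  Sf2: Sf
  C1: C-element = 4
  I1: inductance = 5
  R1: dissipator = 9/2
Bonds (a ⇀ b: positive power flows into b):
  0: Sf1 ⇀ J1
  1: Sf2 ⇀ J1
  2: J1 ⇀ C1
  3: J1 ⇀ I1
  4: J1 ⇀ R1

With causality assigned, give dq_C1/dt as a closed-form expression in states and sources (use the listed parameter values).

dq_C1/dt = F_Sf1 + F_Sf2 - p_I1/5 - q_C1/18

β0 →Sf1  (source Sf1 imposes f)
β1 →Sf2  (Sf2: flow source, stroke at near end)
β2 →J1  (C1 outputs effort q/C1)
β3 →I1  (common-e at J1 fixed by 2)
β4 →R1  (0-jn J1 has e-setter on 2)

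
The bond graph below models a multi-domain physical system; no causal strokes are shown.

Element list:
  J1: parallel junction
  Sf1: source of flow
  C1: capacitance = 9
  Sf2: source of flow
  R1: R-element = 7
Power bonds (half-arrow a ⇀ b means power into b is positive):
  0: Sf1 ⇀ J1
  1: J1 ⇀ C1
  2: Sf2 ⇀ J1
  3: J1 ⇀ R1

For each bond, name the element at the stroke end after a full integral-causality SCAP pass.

#0 |Sf1  (source Sf1 imposes f)
#2 |Sf2  (Sf2 fixes flow; stroke at Sf2)
#1 |J1  (C1: C, integral causality)
#3 |R1  (J1 effort already set via bond 1)

β0 →Sf1
β1 →J1
β2 →Sf2
β3 →R1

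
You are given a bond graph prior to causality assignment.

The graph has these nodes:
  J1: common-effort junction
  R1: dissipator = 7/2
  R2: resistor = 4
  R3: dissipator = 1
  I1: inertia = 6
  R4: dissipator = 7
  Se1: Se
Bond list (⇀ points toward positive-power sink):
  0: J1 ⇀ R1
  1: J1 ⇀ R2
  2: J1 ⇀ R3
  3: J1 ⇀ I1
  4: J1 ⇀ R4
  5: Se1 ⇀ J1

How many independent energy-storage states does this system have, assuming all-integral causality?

β5 stroke→J1  (Se1: effort source, stroke at far end)
β0 stroke→R1  (0-jn J1 has e-setter on 5)
β1 stroke→R2  (J1: bond 5 brought effort, rest push out)
β2 stroke→R3  (J1: bond 5 brought effort, rest push out)
β3 stroke→I1  (J1: bond 5 brought effort, rest push out)
β4 stroke→R4  (J1: bond 5 brought effort, rest push out)

1  (I1 all integral)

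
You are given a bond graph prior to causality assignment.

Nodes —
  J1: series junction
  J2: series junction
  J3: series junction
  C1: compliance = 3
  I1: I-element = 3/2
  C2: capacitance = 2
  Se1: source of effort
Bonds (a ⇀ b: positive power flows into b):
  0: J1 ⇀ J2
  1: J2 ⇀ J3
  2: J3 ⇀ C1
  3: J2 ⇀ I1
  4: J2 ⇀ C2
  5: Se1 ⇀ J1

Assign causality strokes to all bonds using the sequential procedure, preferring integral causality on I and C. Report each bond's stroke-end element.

β0 |J2
β1 |J2
β2 |J3
β3 |I1
β4 |J2
β5 |J1

#5 →J1  (Se1 (Se) sets effort on bond)
#0 →J2  (closing 1-jn rule on J1)
#2 →J3  (C1: C, integral causality)
#1 →J2  (J3: last free bond brings flow in)
#3 →I1  (prefer integral on I1)
#4 →J2  (common-f at J2 fixed by 3)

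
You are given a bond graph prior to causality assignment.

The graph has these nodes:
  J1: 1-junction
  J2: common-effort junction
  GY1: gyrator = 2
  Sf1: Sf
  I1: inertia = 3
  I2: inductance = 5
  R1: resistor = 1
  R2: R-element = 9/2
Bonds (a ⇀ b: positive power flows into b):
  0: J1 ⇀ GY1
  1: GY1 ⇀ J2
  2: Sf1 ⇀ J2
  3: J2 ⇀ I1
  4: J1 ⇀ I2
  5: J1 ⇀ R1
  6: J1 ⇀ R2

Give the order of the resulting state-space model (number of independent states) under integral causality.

2  (I1, I2 all integral)

b2 |Sf1  (Sf1: flow source, stroke at near end)
b3 |I1  (I1: I, integral causality)
b1 |J2  (closing 0-jn rule on J2)
b0 |J1  (through GY1, causality inverts; strokes same side of GY1)
b4 |I2  (prefer integral on I2)
b5 |J1  (common-f at J1 fixed by 4)
b6 |J1  (J1 flow already set via bond 4)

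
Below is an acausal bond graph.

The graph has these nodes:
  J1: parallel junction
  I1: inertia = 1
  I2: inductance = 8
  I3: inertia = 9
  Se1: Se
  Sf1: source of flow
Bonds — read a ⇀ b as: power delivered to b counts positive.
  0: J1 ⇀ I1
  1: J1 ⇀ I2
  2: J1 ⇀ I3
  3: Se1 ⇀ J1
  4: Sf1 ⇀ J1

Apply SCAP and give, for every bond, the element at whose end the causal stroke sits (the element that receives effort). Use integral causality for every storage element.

#0 →I1
#1 →I2
#2 →I3
#3 →J1
#4 →Sf1

β3 |J1  (Se1 fixes effort; stroke away)
β4 |Sf1  (source Sf1 imposes f)
β0 |I1  (J1 effort already set via bond 3)
β1 |I2  (0-jn J1 has e-setter on 3)
β2 |I3  (J1: bond 3 brought effort, rest push out)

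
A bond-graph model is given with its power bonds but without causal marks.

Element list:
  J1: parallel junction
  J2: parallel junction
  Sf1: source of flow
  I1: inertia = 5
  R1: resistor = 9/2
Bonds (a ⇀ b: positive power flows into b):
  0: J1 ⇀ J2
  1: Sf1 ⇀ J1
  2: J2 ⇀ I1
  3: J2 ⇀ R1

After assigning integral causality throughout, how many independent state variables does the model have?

1  (I1 all integral)

β1 stroke→Sf1  (Sf1 (Sf) sets flow on bond)
β0 stroke→J1  (J1 needs exactly one e-in)
β2 stroke→I1  (prefer integral on I1)
β3 stroke→J2  (closing 0-jn rule on J2)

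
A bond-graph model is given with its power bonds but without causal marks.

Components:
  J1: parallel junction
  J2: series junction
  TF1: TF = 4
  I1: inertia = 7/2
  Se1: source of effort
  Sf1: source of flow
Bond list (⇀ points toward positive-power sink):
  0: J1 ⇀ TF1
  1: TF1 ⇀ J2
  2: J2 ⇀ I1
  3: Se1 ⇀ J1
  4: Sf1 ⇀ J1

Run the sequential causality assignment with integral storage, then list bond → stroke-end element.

b0 stroke at TF1
b1 stroke at J2
b2 stroke at I1
b3 stroke at J1
b4 stroke at Sf1

#3 stroke→J1  (Se1 fixes effort; stroke away)
#4 stroke→Sf1  (source Sf1 imposes f)
#0 stroke→TF1  (J1: bond 3 brought effort, rest push out)
#1 stroke→J2  (through TF1, causality passes straight; one stroke at TF1)
#2 stroke→I1  (only one flow-in slot at J2)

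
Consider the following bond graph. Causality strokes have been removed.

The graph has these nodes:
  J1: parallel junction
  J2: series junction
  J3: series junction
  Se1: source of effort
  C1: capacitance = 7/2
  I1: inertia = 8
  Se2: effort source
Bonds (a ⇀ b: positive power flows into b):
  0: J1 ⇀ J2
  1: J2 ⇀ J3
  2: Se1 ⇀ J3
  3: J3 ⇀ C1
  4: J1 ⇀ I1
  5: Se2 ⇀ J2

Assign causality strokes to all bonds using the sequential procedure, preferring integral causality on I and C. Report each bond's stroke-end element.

#0 →J1
#1 →J2
#2 →J3
#3 →J3
#4 →I1
#5 →J2

bond 2 stroke→J3  (Se1 fixes effort; stroke away)
bond 5 stroke→J2  (source Se2 imposes e)
bond 3 stroke→J3  (C1 integral (e out))
bond 1 stroke→J2  (closing 1-jn rule on J3)
bond 0 stroke→J1  (closing 1-jn rule on J2)
bond 4 stroke→I1  (0-jn J1 has e-setter on 0)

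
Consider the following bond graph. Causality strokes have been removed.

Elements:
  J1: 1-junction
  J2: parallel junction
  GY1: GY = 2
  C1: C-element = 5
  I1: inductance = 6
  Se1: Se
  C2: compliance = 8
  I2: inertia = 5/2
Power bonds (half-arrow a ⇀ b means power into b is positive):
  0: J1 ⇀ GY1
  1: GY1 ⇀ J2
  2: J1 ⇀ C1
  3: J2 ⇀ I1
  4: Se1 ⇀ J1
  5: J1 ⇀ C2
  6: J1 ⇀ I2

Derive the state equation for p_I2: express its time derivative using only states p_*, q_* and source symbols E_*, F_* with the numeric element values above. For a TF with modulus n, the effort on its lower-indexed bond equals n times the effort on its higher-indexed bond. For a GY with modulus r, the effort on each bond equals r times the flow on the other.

β4 stroke at J1  (source Se1 imposes e)
β2 stroke at J1  (C1 outputs effort q/C1)
β3 stroke at I1  (prefer integral on I1)
β1 stroke at J2  (J2: last free bond brings effort in)
β0 stroke at J1  (GY1 both-in/both-out from 1)
β5 stroke at J1  (C2: C, integral causality)
β6 stroke at I2  (J1 needs exactly one f-in)

dp_I2/dt = E_Se1 - p_I1/3 - q_C1/5 - q_C2/8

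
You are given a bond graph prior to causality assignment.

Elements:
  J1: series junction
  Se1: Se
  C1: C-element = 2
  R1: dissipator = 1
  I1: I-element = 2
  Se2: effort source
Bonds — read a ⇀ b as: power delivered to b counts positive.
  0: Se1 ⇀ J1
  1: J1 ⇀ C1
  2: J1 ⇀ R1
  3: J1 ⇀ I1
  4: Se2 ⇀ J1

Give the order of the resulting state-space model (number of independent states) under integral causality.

bond 0 →J1  (Se1 fixes effort; stroke away)
bond 4 →J1  (Se2: effort source, stroke at far end)
bond 1 →J1  (C1 outputs effort q/C1)
bond 3 →I1  (I1 outputs flow p/I1)
bond 2 →J1  (J1: bond 3 brought flow, rest push out)

2  (C1, I1 all integral)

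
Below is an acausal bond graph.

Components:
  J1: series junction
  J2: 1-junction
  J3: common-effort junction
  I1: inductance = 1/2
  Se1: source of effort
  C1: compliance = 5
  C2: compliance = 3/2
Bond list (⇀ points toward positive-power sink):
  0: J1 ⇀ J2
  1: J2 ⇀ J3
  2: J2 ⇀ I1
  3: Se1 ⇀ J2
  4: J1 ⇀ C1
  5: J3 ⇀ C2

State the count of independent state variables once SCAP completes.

b3 stroke→J2  (Se1: effort source, stroke at far end)
b2 stroke→I1  (I1 integral (f out))
b0 stroke→J2  (J2: bond 2 brought flow, rest push out)
b1 stroke→J2  (1-jn J2 has f-setter on 2)
b5 stroke→J3  (closing 0-jn rule on J3)
b4 stroke→J1  (J1 flow already set via bond 0)

3  (C1, C2, I1 all integral)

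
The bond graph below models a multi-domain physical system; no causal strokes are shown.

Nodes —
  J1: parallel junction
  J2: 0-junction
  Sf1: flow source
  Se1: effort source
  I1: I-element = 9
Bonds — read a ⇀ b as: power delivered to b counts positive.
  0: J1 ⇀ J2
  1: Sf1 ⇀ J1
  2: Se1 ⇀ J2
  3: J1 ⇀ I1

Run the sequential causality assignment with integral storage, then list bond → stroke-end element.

bond 0 stroke→J1
bond 1 stroke→Sf1
bond 2 stroke→J2
bond 3 stroke→I1

#1 →Sf1  (Sf1 fixes flow; stroke at Sf1)
#2 →J2  (Se1 (Se) sets effort on bond)
#0 →J1  (0-jn J2 has e-setter on 2)
#3 →I1  (J1 effort already set via bond 0)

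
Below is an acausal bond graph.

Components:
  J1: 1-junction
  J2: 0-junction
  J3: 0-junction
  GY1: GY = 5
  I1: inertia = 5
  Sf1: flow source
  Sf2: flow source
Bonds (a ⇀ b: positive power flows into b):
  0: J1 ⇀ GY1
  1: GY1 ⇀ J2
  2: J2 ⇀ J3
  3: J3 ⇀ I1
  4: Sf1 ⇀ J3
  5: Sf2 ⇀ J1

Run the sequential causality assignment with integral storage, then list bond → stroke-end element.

b4 |Sf1  (source Sf1 imposes f)
b5 |Sf2  (Sf2 fixes flow; stroke at Sf2)
b0 |J1  (J1 flow already set via bond 5)
b1 |J2  (GY GY1: same side as bond 0)
b2 |J3  (common-e at J2 fixed by 1)
b3 |I1  (0-jn J3 has e-setter on 2)

b0 stroke at J1
b1 stroke at J2
b2 stroke at J3
b3 stroke at I1
b4 stroke at Sf1
b5 stroke at Sf2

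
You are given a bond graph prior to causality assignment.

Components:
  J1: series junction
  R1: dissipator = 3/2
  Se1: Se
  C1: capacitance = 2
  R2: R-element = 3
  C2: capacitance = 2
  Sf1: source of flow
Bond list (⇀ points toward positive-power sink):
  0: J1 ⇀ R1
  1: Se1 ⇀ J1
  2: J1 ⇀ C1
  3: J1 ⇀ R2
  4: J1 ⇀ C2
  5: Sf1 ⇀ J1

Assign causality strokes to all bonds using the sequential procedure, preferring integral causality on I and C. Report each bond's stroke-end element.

#1 stroke at J1  (Se1 (Se) sets effort on bond)
#5 stroke at Sf1  (Sf1 fixes flow; stroke at Sf1)
#0 stroke at J1  (1-jn J1 has f-setter on 5)
#2 stroke at J1  (common-f at J1 fixed by 5)
#3 stroke at J1  (common-f at J1 fixed by 5)
#4 stroke at J1  (common-f at J1 fixed by 5)

b0 stroke→J1
b1 stroke→J1
b2 stroke→J1
b3 stroke→J1
b4 stroke→J1
b5 stroke→Sf1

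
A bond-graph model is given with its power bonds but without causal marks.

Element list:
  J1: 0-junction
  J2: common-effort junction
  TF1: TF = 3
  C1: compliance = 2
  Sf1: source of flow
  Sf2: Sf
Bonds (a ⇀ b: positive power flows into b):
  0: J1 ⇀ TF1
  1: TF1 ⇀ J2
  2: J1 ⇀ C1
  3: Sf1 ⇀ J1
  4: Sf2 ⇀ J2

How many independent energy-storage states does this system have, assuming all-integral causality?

1  (C1 all integral)

b3 →Sf1  (Sf1: flow source, stroke at near end)
b4 →Sf2  (Sf2 fixes flow; stroke at Sf2)
b1 →J2  (J2: last free bond brings effort in)
b0 →TF1  (through TF1, causality passes straight; one stroke at TF1)
b2 →J1  (closing 0-jn rule on J1)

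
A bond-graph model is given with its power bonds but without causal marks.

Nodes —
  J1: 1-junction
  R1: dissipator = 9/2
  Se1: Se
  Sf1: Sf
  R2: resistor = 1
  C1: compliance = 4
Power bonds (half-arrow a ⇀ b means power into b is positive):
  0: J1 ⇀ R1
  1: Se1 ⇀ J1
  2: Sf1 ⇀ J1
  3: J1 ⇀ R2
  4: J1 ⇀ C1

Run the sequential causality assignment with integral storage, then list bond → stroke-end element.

bond 0 |J1
bond 1 |J1
bond 2 |Sf1
bond 3 |J1
bond 4 |J1

b1 stroke→J1  (Se1 fixes effort; stroke away)
b2 stroke→Sf1  (Sf1 fixes flow; stroke at Sf1)
b0 stroke→J1  (1-jn J1 has f-setter on 2)
b3 stroke→J1  (common-f at J1 fixed by 2)
b4 stroke→J1  (1-jn J1 has f-setter on 2)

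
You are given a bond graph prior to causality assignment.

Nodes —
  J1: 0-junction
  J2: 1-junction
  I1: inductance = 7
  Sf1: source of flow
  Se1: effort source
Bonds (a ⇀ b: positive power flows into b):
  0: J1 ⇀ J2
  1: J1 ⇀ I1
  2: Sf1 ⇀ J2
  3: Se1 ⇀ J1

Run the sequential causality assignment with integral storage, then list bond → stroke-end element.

b2 →Sf1  (Sf1: flow source, stroke at near end)
b3 →J1  (Se1 (Se) sets effort on bond)
b0 →J2  (J1 effort already set via bond 3)
b1 →I1  (common-e at J1 fixed by 3)

#0 stroke at J2
#1 stroke at I1
#2 stroke at Sf1
#3 stroke at J1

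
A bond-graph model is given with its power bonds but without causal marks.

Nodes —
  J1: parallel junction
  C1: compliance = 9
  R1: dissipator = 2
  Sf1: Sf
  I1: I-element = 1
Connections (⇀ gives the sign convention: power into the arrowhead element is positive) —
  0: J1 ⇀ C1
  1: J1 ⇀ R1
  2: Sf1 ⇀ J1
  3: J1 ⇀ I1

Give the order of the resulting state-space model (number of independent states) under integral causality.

2  (C1, I1 all integral)

β2 →Sf1  (Sf1: flow source, stroke at near end)
β0 →J1  (C1 outputs effort q/C1)
β1 →R1  (0-jn J1 has e-setter on 0)
β3 →I1  (0-jn J1 has e-setter on 0)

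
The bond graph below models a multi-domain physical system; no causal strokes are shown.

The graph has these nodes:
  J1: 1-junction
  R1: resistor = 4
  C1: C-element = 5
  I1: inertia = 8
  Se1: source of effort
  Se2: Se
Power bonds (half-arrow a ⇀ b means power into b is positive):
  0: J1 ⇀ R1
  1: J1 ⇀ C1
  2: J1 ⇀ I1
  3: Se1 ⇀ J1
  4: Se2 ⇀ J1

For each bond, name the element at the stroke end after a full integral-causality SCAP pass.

b0 →J1
b1 →J1
b2 →I1
b3 →J1
b4 →J1

bond 3 →J1  (Se1 fixes effort; stroke away)
bond 4 →J1  (Se2 fixes effort; stroke away)
bond 1 →J1  (C1 integral (e out))
bond 2 →I1  (prefer integral on I1)
bond 0 →J1  (J1: bond 2 brought flow, rest push out)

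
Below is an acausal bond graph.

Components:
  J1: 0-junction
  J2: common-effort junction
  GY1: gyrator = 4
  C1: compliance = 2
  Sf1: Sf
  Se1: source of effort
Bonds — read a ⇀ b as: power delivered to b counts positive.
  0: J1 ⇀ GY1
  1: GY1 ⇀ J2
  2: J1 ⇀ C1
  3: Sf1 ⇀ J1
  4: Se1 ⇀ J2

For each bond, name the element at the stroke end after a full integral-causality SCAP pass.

β3 stroke at Sf1  (Sf1: flow source, stroke at near end)
β4 stroke at J2  (Se1: effort source, stroke at far end)
β1 stroke at GY1  (J2 effort already set via bond 4)
β0 stroke at GY1  (GY1: gyrator matches bond 1)
β2 stroke at J1  (closing 0-jn rule on J1)

#0 →GY1
#1 →GY1
#2 →J1
#3 →Sf1
#4 →J2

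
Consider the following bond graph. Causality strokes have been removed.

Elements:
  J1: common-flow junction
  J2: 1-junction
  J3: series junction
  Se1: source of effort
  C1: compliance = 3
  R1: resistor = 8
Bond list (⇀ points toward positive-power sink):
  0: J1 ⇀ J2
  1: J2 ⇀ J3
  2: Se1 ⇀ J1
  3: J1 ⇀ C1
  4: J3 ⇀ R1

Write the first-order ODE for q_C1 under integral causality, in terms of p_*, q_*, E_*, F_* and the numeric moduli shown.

β2 |J1  (Se1 (Se) sets effort on bond)
β3 |J1  (C1: C, integral causality)
β0 |J2  (J1 needs exactly one f-in)
β1 |J3  (only one flow-in slot at J2)
β4 |R1  (J3 needs exactly one f-in)

dq_C1/dt = E_Se1/8 - q_C1/24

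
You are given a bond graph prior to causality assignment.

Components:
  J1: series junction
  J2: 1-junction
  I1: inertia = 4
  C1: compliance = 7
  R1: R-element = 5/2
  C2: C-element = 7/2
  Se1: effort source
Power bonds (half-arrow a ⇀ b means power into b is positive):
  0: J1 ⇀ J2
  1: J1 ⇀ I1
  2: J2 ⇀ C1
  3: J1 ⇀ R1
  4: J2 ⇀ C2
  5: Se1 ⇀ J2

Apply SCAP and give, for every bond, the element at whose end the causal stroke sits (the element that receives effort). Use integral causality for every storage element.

b5 →J2  (Se1 (Se) sets effort on bond)
b1 →I1  (I1: I, integral causality)
b0 →J1  (J1 flow already set via bond 1)
b3 →J1  (J1: bond 1 brought flow, rest push out)
b2 →J2  (common-f at J2 fixed by 0)
b4 →J2  (1-jn J2 has f-setter on 0)

bond 0 →J1
bond 1 →I1
bond 2 →J2
bond 3 →J1
bond 4 →J2
bond 5 →J2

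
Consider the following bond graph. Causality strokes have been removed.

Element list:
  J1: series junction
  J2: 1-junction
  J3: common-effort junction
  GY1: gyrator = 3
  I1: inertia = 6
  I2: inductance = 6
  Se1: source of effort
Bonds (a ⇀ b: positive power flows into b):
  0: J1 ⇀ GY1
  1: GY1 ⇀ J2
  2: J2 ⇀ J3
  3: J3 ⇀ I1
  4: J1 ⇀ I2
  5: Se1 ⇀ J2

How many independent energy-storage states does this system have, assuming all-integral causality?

#5 →J2  (Se1: effort source, stroke at far end)
#3 →I1  (I1 integral (f out))
#2 →J3  (closing 0-jn rule on J3)
#1 →J2  (J2 flow already set via bond 2)
#0 →J1  (GY1 both-in/both-out from 1)
#4 →I2  (only one flow-in slot at J1)

2  (I1, I2 all integral)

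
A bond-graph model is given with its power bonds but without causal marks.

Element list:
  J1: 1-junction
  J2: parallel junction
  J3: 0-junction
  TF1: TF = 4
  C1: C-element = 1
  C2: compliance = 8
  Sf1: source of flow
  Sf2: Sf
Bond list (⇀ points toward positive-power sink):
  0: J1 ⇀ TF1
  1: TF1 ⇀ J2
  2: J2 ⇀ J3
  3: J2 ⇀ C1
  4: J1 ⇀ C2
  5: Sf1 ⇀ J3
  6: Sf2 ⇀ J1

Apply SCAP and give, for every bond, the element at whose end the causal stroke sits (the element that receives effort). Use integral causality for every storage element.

β0 stroke at J1
β1 stroke at TF1
β2 stroke at J3
β3 stroke at J2
β4 stroke at J1
β5 stroke at Sf1
β6 stroke at Sf2

#5 |Sf1  (Sf1 fixes flow; stroke at Sf1)
#6 |Sf2  (Sf2 (Sf) sets flow on bond)
#0 |J1  (J1 flow already set via bond 6)
#4 |J1  (common-f at J1 fixed by 6)
#2 |J3  (only one effort-in slot at J3)
#1 |TF1  (through TF1, causality passes straight; one stroke at TF1)
#3 |J2  (J2 needs exactly one e-in)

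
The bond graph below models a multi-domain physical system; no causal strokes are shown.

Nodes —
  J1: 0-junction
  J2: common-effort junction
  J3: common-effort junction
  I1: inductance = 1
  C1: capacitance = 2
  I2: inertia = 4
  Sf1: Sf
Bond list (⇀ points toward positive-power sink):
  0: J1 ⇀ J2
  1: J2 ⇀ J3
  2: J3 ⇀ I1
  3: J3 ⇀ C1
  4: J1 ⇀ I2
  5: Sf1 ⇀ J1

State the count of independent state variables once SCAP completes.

3  (C1, I1, I2 all integral)

#5 →Sf1  (Sf1: flow source, stroke at near end)
#2 →I1  (I1: I, integral causality)
#3 →J3  (C1 outputs effort q/C1)
#1 →J2  (0-jn J3 has e-setter on 3)
#0 →J1  (0-jn J2 has e-setter on 1)
#4 →I2  (J1: bond 0 brought effort, rest push out)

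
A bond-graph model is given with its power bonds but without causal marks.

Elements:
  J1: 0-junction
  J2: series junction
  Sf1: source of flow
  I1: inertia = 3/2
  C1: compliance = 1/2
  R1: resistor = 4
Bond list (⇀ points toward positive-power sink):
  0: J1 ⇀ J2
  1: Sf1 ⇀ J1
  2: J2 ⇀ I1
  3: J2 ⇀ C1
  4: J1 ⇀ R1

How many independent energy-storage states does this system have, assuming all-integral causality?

2  (C1, I1 all integral)

#1 stroke at Sf1  (source Sf1 imposes f)
#2 stroke at I1  (prefer integral on I1)
#0 stroke at J2  (J2: bond 2 brought flow, rest push out)
#3 stroke at J2  (common-f at J2 fixed by 2)
#4 stroke at J1  (J1 needs exactly one e-in)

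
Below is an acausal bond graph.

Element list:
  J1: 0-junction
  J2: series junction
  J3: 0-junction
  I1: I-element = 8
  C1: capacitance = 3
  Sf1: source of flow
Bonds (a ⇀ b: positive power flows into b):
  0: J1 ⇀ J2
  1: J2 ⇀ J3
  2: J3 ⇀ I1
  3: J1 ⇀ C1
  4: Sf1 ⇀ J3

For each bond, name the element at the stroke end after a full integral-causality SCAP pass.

β4 |Sf1  (Sf1: flow source, stroke at near end)
β2 |I1  (I1 integral (f out))
β1 |J3  (only one effort-in slot at J3)
β0 |J2  (1-jn J2 has f-setter on 1)
β3 |J1  (J1: last free bond brings effort in)

bond 0 →J2
bond 1 →J3
bond 2 →I1
bond 3 →J1
bond 4 →Sf1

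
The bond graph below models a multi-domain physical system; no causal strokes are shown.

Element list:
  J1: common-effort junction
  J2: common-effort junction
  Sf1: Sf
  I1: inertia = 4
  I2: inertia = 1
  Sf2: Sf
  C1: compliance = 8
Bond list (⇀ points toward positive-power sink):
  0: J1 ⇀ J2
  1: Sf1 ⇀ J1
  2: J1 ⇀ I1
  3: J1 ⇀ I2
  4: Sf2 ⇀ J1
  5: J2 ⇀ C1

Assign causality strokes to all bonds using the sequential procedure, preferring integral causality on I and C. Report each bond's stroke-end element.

bond 1 |Sf1  (source Sf1 imposes f)
bond 4 |Sf2  (Sf2 fixes flow; stroke at Sf2)
bond 2 |I1  (I1: I, integral causality)
bond 3 |I2  (I2 integral (f out))
bond 0 |J1  (J1 needs exactly one e-in)
bond 5 |J2  (J2: last free bond brings effort in)

bond 0 stroke at J1
bond 1 stroke at Sf1
bond 2 stroke at I1
bond 3 stroke at I2
bond 4 stroke at Sf2
bond 5 stroke at J2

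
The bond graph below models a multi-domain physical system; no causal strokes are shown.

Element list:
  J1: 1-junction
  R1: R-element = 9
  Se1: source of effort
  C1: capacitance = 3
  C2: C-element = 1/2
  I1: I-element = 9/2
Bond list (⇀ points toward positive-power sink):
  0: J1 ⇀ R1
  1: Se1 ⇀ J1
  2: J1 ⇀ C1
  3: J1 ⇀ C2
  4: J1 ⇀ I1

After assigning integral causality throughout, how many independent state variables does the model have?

3  (C1, C2, I1 all integral)

#1 stroke→J1  (Se1 (Se) sets effort on bond)
#2 stroke→J1  (C1 integral (e out))
#3 stroke→J1  (C2 integral (e out))
#4 stroke→I1  (prefer integral on I1)
#0 stroke→J1  (common-f at J1 fixed by 4)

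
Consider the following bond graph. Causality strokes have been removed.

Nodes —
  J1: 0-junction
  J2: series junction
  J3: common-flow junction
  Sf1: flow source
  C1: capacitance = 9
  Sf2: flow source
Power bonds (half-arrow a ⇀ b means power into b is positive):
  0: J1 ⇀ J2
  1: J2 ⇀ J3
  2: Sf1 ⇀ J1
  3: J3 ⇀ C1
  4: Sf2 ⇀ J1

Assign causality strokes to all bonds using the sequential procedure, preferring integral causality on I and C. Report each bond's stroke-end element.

bond 0 |J1
bond 1 |J2
bond 2 |Sf1
bond 3 |J3
bond 4 |Sf2

bond 2 stroke at Sf1  (Sf1: flow source, stroke at near end)
bond 4 stroke at Sf2  (Sf2 fixes flow; stroke at Sf2)
bond 0 stroke at J1  (closing 0-jn rule on J1)
bond 1 stroke at J2  (common-f at J2 fixed by 0)
bond 3 stroke at J3  (common-f at J3 fixed by 1)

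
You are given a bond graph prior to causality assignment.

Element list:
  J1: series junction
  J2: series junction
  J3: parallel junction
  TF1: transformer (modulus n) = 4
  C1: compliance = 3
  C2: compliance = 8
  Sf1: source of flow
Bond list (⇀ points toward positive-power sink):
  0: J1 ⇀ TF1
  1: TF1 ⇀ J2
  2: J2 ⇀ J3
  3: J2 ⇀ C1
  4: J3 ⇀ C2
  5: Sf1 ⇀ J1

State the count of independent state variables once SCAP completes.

β5 |Sf1  (Sf1 fixes flow; stroke at Sf1)
β0 |J1  (common-f at J1 fixed by 5)
β1 |TF1  (TF1: transformer flips bond 0)
β2 |J2  (1-jn J2 has f-setter on 1)
β3 |J2  (J2 flow already set via bond 1)
β4 |J3  (J3 needs exactly one e-in)

2  (C1, C2 all integral)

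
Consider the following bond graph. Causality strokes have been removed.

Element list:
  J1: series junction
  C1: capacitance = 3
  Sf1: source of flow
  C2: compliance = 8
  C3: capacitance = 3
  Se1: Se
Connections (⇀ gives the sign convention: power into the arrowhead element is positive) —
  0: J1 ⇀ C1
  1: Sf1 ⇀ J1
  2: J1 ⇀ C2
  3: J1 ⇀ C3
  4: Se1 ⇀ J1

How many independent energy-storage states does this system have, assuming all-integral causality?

3  (C1, C2, C3 all integral)

b1 stroke at Sf1  (Sf1 (Sf) sets flow on bond)
b4 stroke at J1  (Se1 (Se) sets effort on bond)
b0 stroke at J1  (J1: bond 1 brought flow, rest push out)
b2 stroke at J1  (J1 flow already set via bond 1)
b3 stroke at J1  (common-f at J1 fixed by 1)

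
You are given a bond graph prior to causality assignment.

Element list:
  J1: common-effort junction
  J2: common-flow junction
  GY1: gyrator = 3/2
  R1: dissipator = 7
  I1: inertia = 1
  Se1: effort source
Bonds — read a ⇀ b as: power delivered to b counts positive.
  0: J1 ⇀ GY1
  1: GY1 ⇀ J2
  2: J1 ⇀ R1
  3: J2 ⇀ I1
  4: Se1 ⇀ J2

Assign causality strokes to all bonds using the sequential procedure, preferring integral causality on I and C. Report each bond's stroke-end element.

β0 |J1
β1 |J2
β2 |R1
β3 |I1
β4 |J2

bond 4 stroke→J2  (source Se1 imposes e)
bond 3 stroke→I1  (I1 outputs flow p/I1)
bond 1 stroke→J2  (J2 flow already set via bond 3)
bond 0 stroke→J1  (GY1 both-in/both-out from 1)
bond 2 stroke→R1  (J1: bond 0 brought effort, rest push out)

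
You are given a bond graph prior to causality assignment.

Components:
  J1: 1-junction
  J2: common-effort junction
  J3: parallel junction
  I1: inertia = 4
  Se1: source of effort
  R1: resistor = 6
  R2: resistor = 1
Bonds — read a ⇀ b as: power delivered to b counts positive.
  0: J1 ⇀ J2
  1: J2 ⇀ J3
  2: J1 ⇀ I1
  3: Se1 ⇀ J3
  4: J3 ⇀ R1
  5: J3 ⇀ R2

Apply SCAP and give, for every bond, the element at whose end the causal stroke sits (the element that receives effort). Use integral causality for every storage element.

bond 3 →J3  (Se1 fixes effort; stroke away)
bond 1 →J2  (J3: bond 3 brought effort, rest push out)
bond 4 →R1  (0-jn J3 has e-setter on 3)
bond 5 →R2  (common-e at J3 fixed by 3)
bond 0 →J1  (J2 effort already set via bond 1)
bond 2 →I1  (J1: last free bond brings flow in)

#0 →J1
#1 →J2
#2 →I1
#3 →J3
#4 →R1
#5 →R2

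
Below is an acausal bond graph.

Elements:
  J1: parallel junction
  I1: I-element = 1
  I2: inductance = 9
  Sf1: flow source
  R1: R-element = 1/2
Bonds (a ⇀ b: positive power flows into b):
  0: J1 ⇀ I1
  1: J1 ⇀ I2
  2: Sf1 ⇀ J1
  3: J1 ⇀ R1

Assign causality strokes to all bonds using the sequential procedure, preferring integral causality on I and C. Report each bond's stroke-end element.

β0 stroke→I1
β1 stroke→I2
β2 stroke→Sf1
β3 stroke→J1

bond 2 stroke at Sf1  (Sf1 (Sf) sets flow on bond)
bond 0 stroke at I1  (I1 integral (f out))
bond 1 stroke at I2  (I2: I, integral causality)
bond 3 stroke at J1  (J1: last free bond brings effort in)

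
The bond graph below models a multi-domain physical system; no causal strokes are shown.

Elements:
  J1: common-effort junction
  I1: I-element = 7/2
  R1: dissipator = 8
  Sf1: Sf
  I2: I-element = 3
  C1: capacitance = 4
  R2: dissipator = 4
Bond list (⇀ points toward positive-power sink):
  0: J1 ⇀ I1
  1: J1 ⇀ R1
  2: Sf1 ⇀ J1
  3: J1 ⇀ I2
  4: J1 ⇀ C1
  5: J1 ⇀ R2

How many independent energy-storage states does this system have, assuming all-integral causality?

3  (C1, I1, I2 all integral)

β2 →Sf1  (Sf1 fixes flow; stroke at Sf1)
β0 →I1  (I1 outputs flow p/I1)
β3 →I2  (prefer integral on I2)
β4 →J1  (C1 integral (e out))
β1 →R1  (common-e at J1 fixed by 4)
β5 →R2  (J1: bond 4 brought effort, rest push out)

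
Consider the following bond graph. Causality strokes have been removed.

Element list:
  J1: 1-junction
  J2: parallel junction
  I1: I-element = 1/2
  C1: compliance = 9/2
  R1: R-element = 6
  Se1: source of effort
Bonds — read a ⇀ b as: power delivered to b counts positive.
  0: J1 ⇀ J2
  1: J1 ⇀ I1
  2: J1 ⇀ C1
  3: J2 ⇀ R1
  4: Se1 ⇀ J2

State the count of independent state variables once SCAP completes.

#4 stroke at J2  (Se1: effort source, stroke at far end)
#0 stroke at J1  (J2: bond 4 brought effort, rest push out)
#3 stroke at R1  (common-e at J2 fixed by 4)
#1 stroke at I1  (I1: I, integral causality)
#2 stroke at J1  (1-jn J1 has f-setter on 1)

2  (C1, I1 all integral)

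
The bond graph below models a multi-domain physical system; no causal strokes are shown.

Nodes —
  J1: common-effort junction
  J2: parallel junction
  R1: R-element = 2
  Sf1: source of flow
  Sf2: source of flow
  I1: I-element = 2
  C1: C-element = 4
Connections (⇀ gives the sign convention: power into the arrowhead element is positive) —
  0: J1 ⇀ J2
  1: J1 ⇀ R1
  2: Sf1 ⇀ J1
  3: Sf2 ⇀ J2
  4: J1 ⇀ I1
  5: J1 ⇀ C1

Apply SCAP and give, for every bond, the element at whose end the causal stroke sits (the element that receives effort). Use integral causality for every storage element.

b0 stroke at J2
b1 stroke at R1
b2 stroke at Sf1
b3 stroke at Sf2
b4 stroke at I1
b5 stroke at J1

bond 2 stroke→Sf1  (Sf1 fixes flow; stroke at Sf1)
bond 3 stroke→Sf2  (Sf2: flow source, stroke at near end)
bond 0 stroke→J2  (J2: last free bond brings effort in)
bond 4 stroke→I1  (prefer integral on I1)
bond 5 stroke→J1  (C1: C, integral causality)
bond 1 stroke→R1  (J1: bond 5 brought effort, rest push out)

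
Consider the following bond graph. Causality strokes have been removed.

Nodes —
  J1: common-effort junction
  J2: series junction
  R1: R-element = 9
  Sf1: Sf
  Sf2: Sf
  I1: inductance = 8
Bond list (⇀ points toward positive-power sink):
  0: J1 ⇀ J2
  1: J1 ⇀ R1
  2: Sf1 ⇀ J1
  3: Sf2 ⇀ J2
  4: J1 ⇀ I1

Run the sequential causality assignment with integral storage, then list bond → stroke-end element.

b0 stroke at J2
b1 stroke at J1
b2 stroke at Sf1
b3 stroke at Sf2
b4 stroke at I1

#2 →Sf1  (Sf1 (Sf) sets flow on bond)
#3 →Sf2  (Sf2 fixes flow; stroke at Sf2)
#0 →J2  (J2 flow already set via bond 3)
#4 →I1  (prefer integral on I1)
#1 →J1  (closing 0-jn rule on J1)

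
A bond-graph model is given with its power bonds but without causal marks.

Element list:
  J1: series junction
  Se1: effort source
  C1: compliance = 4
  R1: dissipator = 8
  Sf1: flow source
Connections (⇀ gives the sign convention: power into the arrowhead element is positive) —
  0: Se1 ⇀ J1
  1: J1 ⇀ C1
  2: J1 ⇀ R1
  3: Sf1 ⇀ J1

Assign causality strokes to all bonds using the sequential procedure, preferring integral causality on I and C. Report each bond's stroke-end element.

bond 0 →J1
bond 1 →J1
bond 2 →J1
bond 3 →Sf1

#0 |J1  (Se1 fixes effort; stroke away)
#3 |Sf1  (source Sf1 imposes f)
#1 |J1  (J1 flow already set via bond 3)
#2 |J1  (1-jn J1 has f-setter on 3)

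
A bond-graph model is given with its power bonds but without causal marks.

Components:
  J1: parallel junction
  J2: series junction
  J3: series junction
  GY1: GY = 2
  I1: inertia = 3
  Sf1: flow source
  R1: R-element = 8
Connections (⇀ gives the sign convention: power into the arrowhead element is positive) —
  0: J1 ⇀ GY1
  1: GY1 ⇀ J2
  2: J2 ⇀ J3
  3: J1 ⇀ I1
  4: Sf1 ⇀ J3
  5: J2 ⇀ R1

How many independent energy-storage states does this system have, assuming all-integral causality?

1  (I1 all integral)

β4 |Sf1  (Sf1 fixes flow; stroke at Sf1)
β2 |J3  (J3 flow already set via bond 4)
β1 |J2  (common-f at J2 fixed by 2)
β5 |J2  (J2 flow already set via bond 2)
β0 |J1  (GY GY1: same side as bond 1)
β3 |I1  (common-e at J1 fixed by 0)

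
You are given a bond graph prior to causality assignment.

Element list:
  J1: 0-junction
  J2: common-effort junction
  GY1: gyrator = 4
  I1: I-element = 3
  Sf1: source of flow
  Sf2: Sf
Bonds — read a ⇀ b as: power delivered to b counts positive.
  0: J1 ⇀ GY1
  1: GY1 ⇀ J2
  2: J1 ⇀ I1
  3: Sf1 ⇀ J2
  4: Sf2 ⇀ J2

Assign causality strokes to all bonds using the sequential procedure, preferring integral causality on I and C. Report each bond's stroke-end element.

b3 |Sf1  (Sf1 fixes flow; stroke at Sf1)
b4 |Sf2  (Sf2 (Sf) sets flow on bond)
b1 |J2  (J2: last free bond brings effort in)
b0 |J1  (through GY1, causality inverts; strokes same side of GY1)
b2 |I1  (J1 effort already set via bond 0)

b0 →J1
b1 →J2
b2 →I1
b3 →Sf1
b4 →Sf2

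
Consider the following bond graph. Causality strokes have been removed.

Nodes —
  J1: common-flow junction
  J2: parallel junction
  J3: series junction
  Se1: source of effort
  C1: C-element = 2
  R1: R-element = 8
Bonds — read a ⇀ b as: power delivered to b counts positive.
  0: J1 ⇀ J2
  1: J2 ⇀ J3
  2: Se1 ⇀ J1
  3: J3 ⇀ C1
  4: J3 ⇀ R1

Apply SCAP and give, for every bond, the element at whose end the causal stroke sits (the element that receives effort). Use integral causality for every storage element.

β0 stroke→J2
β1 stroke→J3
β2 stroke→J1
β3 stroke→J3
β4 stroke→R1

β2 |J1  (source Se1 imposes e)
β0 |J2  (J1: last free bond brings flow in)
β1 |J3  (common-e at J2 fixed by 0)
β3 |J3  (prefer integral on C1)
β4 |R1  (J3 needs exactly one f-in)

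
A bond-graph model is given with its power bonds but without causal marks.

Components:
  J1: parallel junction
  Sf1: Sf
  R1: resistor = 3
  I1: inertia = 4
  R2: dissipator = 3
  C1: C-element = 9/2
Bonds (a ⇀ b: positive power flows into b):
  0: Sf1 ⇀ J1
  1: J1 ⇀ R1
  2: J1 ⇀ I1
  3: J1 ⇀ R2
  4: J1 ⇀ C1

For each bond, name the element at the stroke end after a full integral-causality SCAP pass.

β0 →Sf1
β1 →R1
β2 →I1
β3 →R2
β4 →J1

b0 stroke at Sf1  (Sf1 (Sf) sets flow on bond)
b2 stroke at I1  (I1: I, integral causality)
b4 stroke at J1  (prefer integral on C1)
b1 stroke at R1  (common-e at J1 fixed by 4)
b3 stroke at R2  (common-e at J1 fixed by 4)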